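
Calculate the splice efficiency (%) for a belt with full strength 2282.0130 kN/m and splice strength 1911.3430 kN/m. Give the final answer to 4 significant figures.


Eff = 1911.3430 / 2282.0130 * 100
Eff = 83.76 %


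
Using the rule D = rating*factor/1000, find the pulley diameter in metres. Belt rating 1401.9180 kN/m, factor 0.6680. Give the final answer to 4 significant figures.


D = 1401.9180 * 0.6680 / 1000
D = 0.9365 m


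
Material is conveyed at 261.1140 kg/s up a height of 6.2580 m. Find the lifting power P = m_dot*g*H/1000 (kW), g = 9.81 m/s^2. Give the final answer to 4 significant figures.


P = 261.1140 * 9.81 * 6.2580 / 1000
P = 16.03 kW


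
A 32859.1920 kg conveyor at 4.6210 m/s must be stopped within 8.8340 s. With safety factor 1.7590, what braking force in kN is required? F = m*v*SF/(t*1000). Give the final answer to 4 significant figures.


F = 32859.1920 * 4.6210 / 8.8340 * 1.7590 / 1000
F = 30.23 kN


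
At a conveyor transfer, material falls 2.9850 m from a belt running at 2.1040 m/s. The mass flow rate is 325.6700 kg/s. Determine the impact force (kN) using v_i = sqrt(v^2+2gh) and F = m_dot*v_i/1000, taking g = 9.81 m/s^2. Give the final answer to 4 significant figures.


v_i = sqrt(2.1040^2 + 2*9.81*2.9850) = 7.93678 m/s
F = 325.6700 * 7.93678 / 1000
F = 2.585 kN


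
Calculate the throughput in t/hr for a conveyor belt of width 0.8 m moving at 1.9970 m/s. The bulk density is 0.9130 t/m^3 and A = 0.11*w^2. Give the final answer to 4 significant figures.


A = 0.11 * 0.8^2 = 0.0704 m^2
C = 0.0704 * 1.9970 * 0.9130 * 3600
C = 462.1 t/hr


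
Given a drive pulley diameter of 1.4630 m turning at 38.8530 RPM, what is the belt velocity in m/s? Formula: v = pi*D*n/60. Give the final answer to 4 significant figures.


v = pi * 1.4630 * 38.8530 / 60
v = 2.976 m/s


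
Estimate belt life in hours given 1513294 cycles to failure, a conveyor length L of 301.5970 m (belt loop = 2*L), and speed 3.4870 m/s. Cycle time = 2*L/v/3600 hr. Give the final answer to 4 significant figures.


cycle_time = 2 * 301.5970 / 3.4870 / 3600 = 0.048051 hr
life = 1513294 * 0.048051 = 72720 hours


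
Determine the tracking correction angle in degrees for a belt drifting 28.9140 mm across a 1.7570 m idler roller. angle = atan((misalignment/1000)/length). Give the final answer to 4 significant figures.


misalign_m = 28.9140 / 1000 = 0.028914 m
angle = atan(0.028914 / 1.7570)
angle = 0.9428 deg


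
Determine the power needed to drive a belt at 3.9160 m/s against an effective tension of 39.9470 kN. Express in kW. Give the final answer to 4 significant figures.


P = Te * v = 39.9470 * 3.9160
P = 156.4 kW


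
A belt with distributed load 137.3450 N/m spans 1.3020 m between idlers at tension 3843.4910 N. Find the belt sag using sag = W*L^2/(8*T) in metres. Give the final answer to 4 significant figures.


sag = 137.3450 * 1.3020^2 / (8 * 3843.4910)
sag = 0.007572 m


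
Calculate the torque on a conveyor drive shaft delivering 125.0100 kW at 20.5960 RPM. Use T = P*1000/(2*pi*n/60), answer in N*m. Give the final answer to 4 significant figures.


omega = 2*pi*20.5960/60 = 2.15681 rad/s
T = 125.0100*1000 / 2.15681
T = 57960 N*m


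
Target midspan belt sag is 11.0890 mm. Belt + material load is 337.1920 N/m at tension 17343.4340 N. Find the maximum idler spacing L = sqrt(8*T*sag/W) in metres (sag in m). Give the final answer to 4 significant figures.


sag = 11.0890/1000 = 0.011089 m
L = sqrt(8 * 17343.4340 * 0.011089 / 337.1920)
L = 2.136 m


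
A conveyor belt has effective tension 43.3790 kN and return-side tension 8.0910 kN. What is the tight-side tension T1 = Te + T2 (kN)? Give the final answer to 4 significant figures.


T1 = Te + T2 = 43.3790 + 8.0910
T1 = 51.47 kN


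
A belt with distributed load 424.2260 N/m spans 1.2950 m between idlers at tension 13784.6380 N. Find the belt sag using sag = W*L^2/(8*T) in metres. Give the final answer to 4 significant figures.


sag = 424.2260 * 1.2950^2 / (8 * 13784.6380)
sag = 0.006451 m


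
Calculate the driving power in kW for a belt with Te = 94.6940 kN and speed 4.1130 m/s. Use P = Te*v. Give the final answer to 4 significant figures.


P = Te * v = 94.6940 * 4.1130
P = 389.5 kW


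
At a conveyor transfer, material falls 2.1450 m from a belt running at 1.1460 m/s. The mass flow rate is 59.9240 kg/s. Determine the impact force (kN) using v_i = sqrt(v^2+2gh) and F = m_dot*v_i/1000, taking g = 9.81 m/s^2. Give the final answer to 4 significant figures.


v_i = sqrt(1.1460^2 + 2*9.81*2.1450) = 6.58773 m/s
F = 59.9240 * 6.58773 / 1000
F = 0.3948 kN


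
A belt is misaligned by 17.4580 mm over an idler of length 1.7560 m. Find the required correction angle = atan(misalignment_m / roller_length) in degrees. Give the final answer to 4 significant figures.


misalign_m = 17.4580 / 1000 = 0.017458 m
angle = atan(0.017458 / 1.7560)
angle = 0.5696 deg


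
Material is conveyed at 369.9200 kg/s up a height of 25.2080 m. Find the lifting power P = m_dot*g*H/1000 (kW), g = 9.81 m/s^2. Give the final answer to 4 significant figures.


P = 369.9200 * 9.81 * 25.2080 / 1000
P = 91.48 kW


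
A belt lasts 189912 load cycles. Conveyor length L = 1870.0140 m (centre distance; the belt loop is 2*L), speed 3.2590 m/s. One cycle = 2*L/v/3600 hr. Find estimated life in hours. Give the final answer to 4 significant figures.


cycle_time = 2 * 1870.0140 / 3.2590 / 3600 = 0.318778 hr
life = 189912 * 0.318778 = 60540 hours


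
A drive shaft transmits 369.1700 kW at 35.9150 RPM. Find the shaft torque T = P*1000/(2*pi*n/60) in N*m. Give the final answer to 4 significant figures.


omega = 2*pi*35.9150/60 = 3.76101 rad/s
T = 369.1700*1000 / 3.76101
T = 98160 N*m


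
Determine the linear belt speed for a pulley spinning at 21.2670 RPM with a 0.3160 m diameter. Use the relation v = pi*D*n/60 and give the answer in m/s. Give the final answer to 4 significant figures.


v = pi * 0.3160 * 21.2670 / 60
v = 0.3519 m/s


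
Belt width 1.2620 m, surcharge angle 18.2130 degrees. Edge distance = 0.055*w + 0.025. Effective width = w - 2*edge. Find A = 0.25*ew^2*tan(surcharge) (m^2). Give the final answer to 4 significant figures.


edge = 0.055*1.2620 + 0.025 = 0.09441 m
ew = 1.2620 - 2*0.09441 = 1.07318 m
A = 0.25 * 1.07318^2 * tan(18.2130 deg)
A = 0.09474 m^2


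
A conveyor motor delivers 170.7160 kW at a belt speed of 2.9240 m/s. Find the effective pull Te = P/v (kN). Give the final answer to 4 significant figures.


Te = P / v = 170.7160 / 2.9240
Te = 58.38 kN


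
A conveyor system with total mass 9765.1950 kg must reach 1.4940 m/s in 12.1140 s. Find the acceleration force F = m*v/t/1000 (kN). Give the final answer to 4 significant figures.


F = 9765.1950 * 1.4940 / 12.1140 / 1000
F = 1.204 kN


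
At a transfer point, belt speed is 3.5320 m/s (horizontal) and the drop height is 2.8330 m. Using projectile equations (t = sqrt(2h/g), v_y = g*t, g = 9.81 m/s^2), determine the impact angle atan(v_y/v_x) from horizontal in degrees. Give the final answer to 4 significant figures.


t = sqrt(2*2.8330/9.81) = 0.759983 s
v_y = 9.81 * 0.759983 = 7.45543 m/s
angle = atan(7.45543 / 3.5320) = 64.65 deg


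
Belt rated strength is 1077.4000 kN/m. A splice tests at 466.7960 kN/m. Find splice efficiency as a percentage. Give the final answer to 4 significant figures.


Eff = 466.7960 / 1077.4000 * 100
Eff = 43.33 %


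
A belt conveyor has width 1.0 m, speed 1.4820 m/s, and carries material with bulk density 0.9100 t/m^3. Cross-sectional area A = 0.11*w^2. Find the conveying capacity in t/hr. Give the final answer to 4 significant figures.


A = 0.11 * 1.0^2 = 0.11 m^2
C = 0.11 * 1.4820 * 0.9100 * 3600
C = 534.1 t/hr


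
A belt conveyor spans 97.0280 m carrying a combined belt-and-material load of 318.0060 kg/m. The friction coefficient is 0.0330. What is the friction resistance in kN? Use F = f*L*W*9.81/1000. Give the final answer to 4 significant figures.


F = 0.0330 * 97.0280 * 318.0060 * 9.81 / 1000
F = 9.989 kN


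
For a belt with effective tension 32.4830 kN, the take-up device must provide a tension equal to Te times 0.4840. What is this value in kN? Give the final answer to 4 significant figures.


T_tu = 32.4830 * 0.4840
T_tu = 15.72 kN


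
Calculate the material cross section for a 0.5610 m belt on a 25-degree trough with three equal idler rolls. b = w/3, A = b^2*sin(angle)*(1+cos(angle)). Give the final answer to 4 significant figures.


b = 0.5610/3 = 0.187 m
A = 0.187^2 * sin(25 deg) * (1 + cos(25 deg))
A = 0.02817 m^2


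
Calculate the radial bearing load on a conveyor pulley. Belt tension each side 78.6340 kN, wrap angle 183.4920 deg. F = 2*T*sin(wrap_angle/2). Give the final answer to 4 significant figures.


F = 2 * 78.6340 * sin(183.4920/2 deg)
F = 157.2 kN


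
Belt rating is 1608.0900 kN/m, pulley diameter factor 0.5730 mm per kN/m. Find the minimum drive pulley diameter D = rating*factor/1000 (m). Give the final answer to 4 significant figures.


D = 1608.0900 * 0.5730 / 1000
D = 0.9214 m


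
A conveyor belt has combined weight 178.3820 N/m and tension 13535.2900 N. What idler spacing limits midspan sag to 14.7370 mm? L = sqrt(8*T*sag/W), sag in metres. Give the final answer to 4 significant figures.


sag = 14.7370/1000 = 0.014737 m
L = sqrt(8 * 13535.2900 * 0.014737 / 178.3820)
L = 2.991 m


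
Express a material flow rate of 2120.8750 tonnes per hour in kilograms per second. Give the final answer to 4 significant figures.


m_dot = 2120.8750 * 1000 / 3600
m_dot = 589.1 kg/s


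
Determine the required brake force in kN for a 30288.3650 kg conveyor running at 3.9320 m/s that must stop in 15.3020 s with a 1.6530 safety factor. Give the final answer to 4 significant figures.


F = 30288.3650 * 3.9320 / 15.3020 * 1.6530 / 1000
F = 12.87 kN


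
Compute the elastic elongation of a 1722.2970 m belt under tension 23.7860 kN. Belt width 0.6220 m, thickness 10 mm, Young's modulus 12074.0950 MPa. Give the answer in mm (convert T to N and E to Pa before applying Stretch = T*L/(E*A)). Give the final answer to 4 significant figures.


A = 0.6220 * 0.01 = 0.00622 m^2
Stretch = 23.7860*1000 * 1722.2970 / (12074.0950e6 * 0.00622) * 1000
Stretch = 545.5 mm


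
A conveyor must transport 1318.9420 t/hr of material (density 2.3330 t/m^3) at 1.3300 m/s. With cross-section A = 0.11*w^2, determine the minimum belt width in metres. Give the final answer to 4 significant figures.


A_req = 1318.9420 / (1.3300 * 2.3330 * 3600) = 0.118075 m^2
w = sqrt(0.118075 / 0.11)
w = 1.036 m


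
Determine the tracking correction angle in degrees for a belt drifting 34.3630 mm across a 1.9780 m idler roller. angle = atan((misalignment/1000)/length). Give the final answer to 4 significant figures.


misalign_m = 34.3630 / 1000 = 0.034363 m
angle = atan(0.034363 / 1.9780)
angle = 0.9953 deg


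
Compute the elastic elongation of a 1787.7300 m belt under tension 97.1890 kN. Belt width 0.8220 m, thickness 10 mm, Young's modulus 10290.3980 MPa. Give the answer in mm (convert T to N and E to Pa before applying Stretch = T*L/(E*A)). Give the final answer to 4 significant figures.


A = 0.8220 * 0.01 = 0.00822 m^2
Stretch = 97.1890*1000 * 1787.7300 / (10290.3980e6 * 0.00822) * 1000
Stretch = 2054 mm


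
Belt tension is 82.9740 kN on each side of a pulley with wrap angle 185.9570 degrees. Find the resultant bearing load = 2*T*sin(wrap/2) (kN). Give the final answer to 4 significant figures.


F = 2 * 82.9740 * sin(185.9570/2 deg)
F = 165.7 kN


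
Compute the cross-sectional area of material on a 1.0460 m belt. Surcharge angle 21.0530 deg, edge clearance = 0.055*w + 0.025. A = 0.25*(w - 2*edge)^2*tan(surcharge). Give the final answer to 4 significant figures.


edge = 0.055*1.0460 + 0.025 = 0.08253 m
ew = 1.0460 - 2*0.08253 = 0.88094 m
A = 0.25 * 0.88094^2 * tan(21.0530 deg)
A = 0.07468 m^2


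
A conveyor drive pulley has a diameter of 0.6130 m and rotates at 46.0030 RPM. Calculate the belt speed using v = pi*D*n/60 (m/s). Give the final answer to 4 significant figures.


v = pi * 0.6130 * 46.0030 / 60
v = 1.477 m/s


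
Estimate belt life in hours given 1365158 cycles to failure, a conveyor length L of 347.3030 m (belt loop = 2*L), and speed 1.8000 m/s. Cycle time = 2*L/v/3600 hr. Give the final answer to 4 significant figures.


cycle_time = 2 * 347.3030 / 1.8000 / 3600 = 0.107192 hr
life = 1365158 * 0.107192 = 146300 hours


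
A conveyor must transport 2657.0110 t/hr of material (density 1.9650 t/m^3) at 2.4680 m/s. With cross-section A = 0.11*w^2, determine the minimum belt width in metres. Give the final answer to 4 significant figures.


A_req = 2657.0110 / (2.4680 * 1.9650 * 3600) = 0.152189 m^2
w = sqrt(0.152189 / 0.11)
w = 1.176 m


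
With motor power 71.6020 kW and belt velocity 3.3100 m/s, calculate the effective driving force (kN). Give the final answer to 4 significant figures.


Te = P / v = 71.6020 / 3.3100
Te = 21.63 kN


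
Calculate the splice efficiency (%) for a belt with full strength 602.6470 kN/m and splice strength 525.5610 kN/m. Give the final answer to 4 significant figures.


Eff = 525.5610 / 602.6470 * 100
Eff = 87.21 %


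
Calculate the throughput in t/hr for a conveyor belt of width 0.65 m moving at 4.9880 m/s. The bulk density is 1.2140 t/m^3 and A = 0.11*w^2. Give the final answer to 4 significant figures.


A = 0.11 * 0.65^2 = 0.046475 m^2
C = 0.046475 * 4.9880 * 1.2140 * 3600
C = 1013 t/hr


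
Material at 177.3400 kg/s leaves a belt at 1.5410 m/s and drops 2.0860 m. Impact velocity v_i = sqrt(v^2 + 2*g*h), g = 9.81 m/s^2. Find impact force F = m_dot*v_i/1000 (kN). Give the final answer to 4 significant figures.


v_i = sqrt(1.5410^2 + 2*9.81*2.0860) = 6.58043 m/s
F = 177.3400 * 6.58043 / 1000
F = 1.167 kN


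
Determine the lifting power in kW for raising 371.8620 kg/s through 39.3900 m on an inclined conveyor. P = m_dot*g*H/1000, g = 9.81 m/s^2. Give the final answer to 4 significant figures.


P = 371.8620 * 9.81 * 39.3900 / 1000
P = 143.7 kW


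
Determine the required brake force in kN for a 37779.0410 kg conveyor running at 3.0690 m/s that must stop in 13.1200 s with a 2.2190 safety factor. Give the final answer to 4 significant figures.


F = 37779.0410 * 3.0690 / 13.1200 * 2.2190 / 1000
F = 19.61 kN


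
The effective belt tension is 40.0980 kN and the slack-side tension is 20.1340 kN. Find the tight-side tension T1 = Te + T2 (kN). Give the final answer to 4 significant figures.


T1 = Te + T2 = 40.0980 + 20.1340
T1 = 60.23 kN


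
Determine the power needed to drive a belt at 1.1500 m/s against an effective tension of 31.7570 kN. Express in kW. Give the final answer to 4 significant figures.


P = Te * v = 31.7570 * 1.1500
P = 36.52 kW


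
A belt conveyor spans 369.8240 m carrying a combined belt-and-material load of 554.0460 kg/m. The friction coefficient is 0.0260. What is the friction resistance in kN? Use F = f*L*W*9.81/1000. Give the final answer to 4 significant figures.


F = 0.0260 * 369.8240 * 554.0460 * 9.81 / 1000
F = 52.26 kN


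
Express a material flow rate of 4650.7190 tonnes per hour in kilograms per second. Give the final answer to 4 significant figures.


m_dot = 4650.7190 * 1000 / 3600
m_dot = 1292 kg/s


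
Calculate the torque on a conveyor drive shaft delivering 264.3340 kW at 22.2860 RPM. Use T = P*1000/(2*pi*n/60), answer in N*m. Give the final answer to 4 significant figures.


omega = 2*pi*22.2860/60 = 2.33378 rad/s
T = 264.3340*1000 / 2.33378
T = 113300 N*m


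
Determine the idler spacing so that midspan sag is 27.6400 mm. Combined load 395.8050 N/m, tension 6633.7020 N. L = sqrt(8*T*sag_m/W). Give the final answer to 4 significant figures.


sag = 27.6400/1000 = 0.027640 m
L = sqrt(8 * 6633.7020 * 0.027640 / 395.8050)
L = 1.925 m


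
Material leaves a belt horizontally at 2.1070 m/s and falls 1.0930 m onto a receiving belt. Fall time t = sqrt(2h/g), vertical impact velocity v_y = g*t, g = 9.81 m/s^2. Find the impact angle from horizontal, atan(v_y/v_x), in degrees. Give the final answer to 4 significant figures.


t = sqrt(2*1.0930/9.81) = 0.472053 s
v_y = 9.81 * 0.472053 = 4.63084 m/s
angle = atan(4.63084 / 2.1070) = 65.53 deg


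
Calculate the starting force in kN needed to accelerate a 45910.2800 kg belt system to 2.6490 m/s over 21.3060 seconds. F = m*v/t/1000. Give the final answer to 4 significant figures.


F = 45910.2800 * 2.6490 / 21.3060 / 1000
F = 5.708 kN


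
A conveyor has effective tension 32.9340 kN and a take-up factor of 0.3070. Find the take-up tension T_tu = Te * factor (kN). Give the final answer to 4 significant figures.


T_tu = 32.9340 * 0.3070
T_tu = 10.11 kN


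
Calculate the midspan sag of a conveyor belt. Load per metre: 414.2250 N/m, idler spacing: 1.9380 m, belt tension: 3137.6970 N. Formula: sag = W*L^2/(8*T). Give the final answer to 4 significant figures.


sag = 414.2250 * 1.9380^2 / (8 * 3137.6970)
sag = 0.06198 m


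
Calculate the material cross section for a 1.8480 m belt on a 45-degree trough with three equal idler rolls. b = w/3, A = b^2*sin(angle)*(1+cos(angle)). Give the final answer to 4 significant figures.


b = 1.8480/3 = 0.616 m
A = 0.616^2 * sin(45 deg) * (1 + cos(45 deg))
A = 0.4580 m^2


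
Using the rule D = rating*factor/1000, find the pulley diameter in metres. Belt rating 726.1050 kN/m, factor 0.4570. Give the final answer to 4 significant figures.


D = 726.1050 * 0.4570 / 1000
D = 0.3318 m


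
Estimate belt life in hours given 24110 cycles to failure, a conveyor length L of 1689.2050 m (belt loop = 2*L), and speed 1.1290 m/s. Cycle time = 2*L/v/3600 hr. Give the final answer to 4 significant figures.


cycle_time = 2 * 1689.2050 / 1.1290 / 3600 = 0.83122 hr
life = 24110 * 0.83122 = 20040 hours


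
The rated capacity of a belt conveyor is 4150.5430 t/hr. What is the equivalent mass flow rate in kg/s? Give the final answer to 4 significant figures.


m_dot = 4150.5430 * 1000 / 3600
m_dot = 1153 kg/s


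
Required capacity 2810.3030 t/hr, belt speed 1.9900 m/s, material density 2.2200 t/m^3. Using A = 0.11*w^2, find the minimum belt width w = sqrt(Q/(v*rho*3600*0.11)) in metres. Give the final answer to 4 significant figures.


A_req = 2810.3030 / (1.9900 * 2.2200 * 3600) = 0.176703 m^2
w = sqrt(0.176703 / 0.11)
w = 1.267 m


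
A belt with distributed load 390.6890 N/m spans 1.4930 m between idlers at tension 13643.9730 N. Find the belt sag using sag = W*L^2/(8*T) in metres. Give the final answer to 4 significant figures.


sag = 390.6890 * 1.4930^2 / (8 * 13643.9730)
sag = 0.007978 m


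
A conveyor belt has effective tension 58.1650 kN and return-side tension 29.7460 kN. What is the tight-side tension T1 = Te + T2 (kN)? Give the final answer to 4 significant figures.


T1 = Te + T2 = 58.1650 + 29.7460
T1 = 87.91 kN


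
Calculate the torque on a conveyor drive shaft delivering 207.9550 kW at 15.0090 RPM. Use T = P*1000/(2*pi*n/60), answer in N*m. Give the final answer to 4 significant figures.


omega = 2*pi*15.0090/60 = 1.57174 rad/s
T = 207.9550*1000 / 1.57174
T = 132300 N*m


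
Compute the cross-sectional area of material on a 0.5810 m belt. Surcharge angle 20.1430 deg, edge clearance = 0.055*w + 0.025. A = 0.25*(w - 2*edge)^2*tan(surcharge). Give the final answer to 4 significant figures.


edge = 0.055*0.5810 + 0.025 = 0.056955 m
ew = 0.5810 - 2*0.056955 = 0.46709 m
A = 0.25 * 0.46709^2 * tan(20.1430 deg)
A = 0.02001 m^2


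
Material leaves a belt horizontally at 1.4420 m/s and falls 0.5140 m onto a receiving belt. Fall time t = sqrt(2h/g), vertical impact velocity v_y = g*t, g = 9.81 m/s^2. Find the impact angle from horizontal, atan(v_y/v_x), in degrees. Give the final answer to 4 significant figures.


t = sqrt(2*0.5140/9.81) = 0.323714 s
v_y = 9.81 * 0.323714 = 3.17563 m/s
angle = atan(3.17563 / 1.4420) = 65.58 deg


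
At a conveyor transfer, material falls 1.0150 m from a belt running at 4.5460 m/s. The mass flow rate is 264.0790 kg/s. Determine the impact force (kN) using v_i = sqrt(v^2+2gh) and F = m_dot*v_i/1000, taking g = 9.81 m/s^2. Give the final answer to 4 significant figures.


v_i = sqrt(4.5460^2 + 2*9.81*1.0150) = 6.37028 m/s
F = 264.0790 * 6.37028 / 1000
F = 1.682 kN


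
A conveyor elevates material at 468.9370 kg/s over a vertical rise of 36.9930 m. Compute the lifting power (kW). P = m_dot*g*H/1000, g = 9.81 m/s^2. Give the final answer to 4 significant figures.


P = 468.9370 * 9.81 * 36.9930 / 1000
P = 170.2 kW


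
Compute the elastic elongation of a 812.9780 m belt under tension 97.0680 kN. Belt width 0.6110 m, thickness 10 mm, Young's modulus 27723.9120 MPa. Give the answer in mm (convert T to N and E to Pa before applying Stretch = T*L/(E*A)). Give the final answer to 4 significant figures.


A = 0.6110 * 0.01 = 0.00611 m^2
Stretch = 97.0680*1000 * 812.9780 / (27723.9120e6 * 0.00611) * 1000
Stretch = 465.9 mm


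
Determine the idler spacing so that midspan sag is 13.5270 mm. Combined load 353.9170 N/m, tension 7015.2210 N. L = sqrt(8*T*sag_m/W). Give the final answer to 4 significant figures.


sag = 13.5270/1000 = 0.013527 m
L = sqrt(8 * 7015.2210 * 0.013527 / 353.9170)
L = 1.465 m


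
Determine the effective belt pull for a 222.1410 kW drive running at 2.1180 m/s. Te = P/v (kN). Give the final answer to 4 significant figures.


Te = P / v = 222.1410 / 2.1180
Te = 104.9 kN


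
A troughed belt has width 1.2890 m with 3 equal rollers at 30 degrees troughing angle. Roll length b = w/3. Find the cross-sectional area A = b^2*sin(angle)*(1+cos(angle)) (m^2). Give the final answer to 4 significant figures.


b = 1.2890/3 = 0.429667 m
A = 0.429667^2 * sin(30 deg) * (1 + cos(30 deg))
A = 0.1722 m^2


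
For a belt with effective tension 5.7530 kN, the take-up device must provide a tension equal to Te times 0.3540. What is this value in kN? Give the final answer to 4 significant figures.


T_tu = 5.7530 * 0.3540
T_tu = 2.037 kN


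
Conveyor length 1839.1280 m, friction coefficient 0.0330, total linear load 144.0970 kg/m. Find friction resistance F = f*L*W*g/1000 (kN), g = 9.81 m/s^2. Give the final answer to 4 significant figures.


F = 0.0330 * 1839.1280 * 144.0970 * 9.81 / 1000
F = 85.79 kN


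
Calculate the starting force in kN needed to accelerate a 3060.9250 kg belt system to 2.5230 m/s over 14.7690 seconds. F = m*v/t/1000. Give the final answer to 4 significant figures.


F = 3060.9250 * 2.5230 / 14.7690 / 1000
F = 0.5229 kN


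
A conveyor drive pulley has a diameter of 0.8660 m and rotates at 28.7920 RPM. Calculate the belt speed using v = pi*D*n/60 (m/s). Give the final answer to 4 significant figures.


v = pi * 0.8660 * 28.7920 / 60
v = 1.306 m/s


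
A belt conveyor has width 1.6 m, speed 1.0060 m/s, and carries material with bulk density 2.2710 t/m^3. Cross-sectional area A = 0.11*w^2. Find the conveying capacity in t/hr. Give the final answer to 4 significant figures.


A = 0.11 * 1.6^2 = 0.2816 m^2
C = 0.2816 * 1.0060 * 2.2710 * 3600
C = 2316 t/hr


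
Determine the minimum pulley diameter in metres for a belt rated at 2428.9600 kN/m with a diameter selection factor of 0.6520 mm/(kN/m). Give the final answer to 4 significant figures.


D = 2428.9600 * 0.6520 / 1000
D = 1.584 m


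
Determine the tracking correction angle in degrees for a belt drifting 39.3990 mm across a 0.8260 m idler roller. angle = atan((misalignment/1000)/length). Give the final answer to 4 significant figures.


misalign_m = 39.3990 / 1000 = 0.039399 m
angle = atan(0.039399 / 0.8260)
angle = 2.731 deg


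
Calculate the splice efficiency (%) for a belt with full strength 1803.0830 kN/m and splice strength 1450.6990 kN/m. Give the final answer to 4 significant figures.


Eff = 1450.6990 / 1803.0830 * 100
Eff = 80.46 %


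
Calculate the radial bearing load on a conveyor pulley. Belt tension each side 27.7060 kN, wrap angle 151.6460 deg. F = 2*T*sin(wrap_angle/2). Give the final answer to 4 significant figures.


F = 2 * 27.7060 * sin(151.6460/2 deg)
F = 53.72 kN


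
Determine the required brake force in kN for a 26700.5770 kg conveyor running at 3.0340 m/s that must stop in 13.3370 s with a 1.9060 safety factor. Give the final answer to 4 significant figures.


F = 26700.5770 * 3.0340 / 13.3370 * 1.9060 / 1000
F = 11.58 kN


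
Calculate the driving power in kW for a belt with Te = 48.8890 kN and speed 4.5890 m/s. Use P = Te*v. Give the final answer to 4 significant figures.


P = Te * v = 48.8890 * 4.5890
P = 224.4 kW


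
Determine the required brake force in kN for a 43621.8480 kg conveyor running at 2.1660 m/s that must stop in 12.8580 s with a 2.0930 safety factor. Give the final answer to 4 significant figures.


F = 43621.8480 * 2.1660 / 12.8580 * 2.0930 / 1000
F = 15.38 kN


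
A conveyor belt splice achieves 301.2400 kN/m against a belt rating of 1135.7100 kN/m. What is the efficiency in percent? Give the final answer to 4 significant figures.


Eff = 301.2400 / 1135.7100 * 100
Eff = 26.52 %


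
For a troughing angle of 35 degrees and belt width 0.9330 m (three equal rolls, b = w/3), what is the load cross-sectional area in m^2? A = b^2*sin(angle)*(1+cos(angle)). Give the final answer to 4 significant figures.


b = 0.9330/3 = 0.311 m
A = 0.311^2 * sin(35 deg) * (1 + cos(35 deg))
A = 0.1009 m^2


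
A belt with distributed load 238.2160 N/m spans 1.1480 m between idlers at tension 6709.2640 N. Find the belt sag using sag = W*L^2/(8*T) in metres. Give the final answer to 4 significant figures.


sag = 238.2160 * 1.1480^2 / (8 * 6709.2640)
sag = 0.005849 m


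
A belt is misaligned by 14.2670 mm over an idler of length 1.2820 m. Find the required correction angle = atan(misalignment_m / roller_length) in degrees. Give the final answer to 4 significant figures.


misalign_m = 14.2670 / 1000 = 0.014267 m
angle = atan(0.014267 / 1.2820)
angle = 0.6376 deg


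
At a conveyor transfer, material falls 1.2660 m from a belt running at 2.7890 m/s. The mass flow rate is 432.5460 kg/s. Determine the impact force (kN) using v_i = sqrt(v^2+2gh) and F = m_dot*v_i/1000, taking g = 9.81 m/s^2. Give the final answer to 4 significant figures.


v_i = sqrt(2.7890^2 + 2*9.81*1.2660) = 5.71117 m/s
F = 432.5460 * 5.71117 / 1000
F = 2.470 kN


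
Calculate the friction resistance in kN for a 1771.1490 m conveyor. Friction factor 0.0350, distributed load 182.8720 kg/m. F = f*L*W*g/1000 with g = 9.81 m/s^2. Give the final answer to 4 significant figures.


F = 0.0350 * 1771.1490 * 182.8720 * 9.81 / 1000
F = 111.2 kN


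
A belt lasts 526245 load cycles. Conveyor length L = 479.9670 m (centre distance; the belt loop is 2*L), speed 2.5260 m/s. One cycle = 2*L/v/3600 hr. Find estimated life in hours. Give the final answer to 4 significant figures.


cycle_time = 2 * 479.9670 / 2.5260 / 3600 = 0.105561 hr
life = 526245 * 0.105561 = 55550 hours


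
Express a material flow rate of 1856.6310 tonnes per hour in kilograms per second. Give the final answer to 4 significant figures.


m_dot = 1856.6310 * 1000 / 3600
m_dot = 515.7 kg/s


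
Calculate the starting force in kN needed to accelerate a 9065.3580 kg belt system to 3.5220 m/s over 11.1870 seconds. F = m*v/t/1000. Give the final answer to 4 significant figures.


F = 9065.3580 * 3.5220 / 11.1870 / 1000
F = 2.854 kN


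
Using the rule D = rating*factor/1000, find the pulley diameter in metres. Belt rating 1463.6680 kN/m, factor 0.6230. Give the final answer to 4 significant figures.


D = 1463.6680 * 0.6230 / 1000
D = 0.9119 m


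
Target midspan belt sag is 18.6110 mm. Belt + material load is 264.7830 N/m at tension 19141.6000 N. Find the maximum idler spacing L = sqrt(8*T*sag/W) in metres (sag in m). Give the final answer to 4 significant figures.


sag = 18.6110/1000 = 0.018611 m
L = sqrt(8 * 19141.6000 * 0.018611 / 264.7830)
L = 3.281 m


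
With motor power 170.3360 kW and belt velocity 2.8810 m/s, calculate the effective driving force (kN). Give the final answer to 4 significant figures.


Te = P / v = 170.3360 / 2.8810
Te = 59.12 kN


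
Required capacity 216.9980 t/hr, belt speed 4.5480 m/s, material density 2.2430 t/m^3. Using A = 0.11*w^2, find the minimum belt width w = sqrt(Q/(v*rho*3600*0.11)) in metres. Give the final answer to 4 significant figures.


A_req = 216.9980 / (4.5480 * 2.2430 * 3600) = 0.00590886 m^2
w = sqrt(0.00590886 / 0.11)
w = 0.2318 m


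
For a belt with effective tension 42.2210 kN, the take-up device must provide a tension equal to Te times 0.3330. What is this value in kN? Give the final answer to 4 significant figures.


T_tu = 42.2210 * 0.3330
T_tu = 14.06 kN


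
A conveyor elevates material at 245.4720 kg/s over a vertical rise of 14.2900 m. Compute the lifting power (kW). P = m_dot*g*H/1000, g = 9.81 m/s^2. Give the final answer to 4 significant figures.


P = 245.4720 * 9.81 * 14.2900 / 1000
P = 34.41 kW


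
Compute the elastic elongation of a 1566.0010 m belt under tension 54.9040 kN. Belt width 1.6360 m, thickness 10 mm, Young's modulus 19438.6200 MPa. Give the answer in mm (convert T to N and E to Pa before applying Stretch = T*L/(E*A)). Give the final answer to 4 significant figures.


A = 1.6360 * 0.01 = 0.01636 m^2
Stretch = 54.9040*1000 * 1566.0010 / (19438.6200e6 * 0.01636) * 1000
Stretch = 270.4 mm


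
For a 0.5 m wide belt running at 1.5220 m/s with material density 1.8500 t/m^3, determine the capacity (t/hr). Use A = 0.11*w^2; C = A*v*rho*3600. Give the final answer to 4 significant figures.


A = 0.11 * 0.5^2 = 0.0275 m^2
C = 0.0275 * 1.5220 * 1.8500 * 3600
C = 278.8 t/hr


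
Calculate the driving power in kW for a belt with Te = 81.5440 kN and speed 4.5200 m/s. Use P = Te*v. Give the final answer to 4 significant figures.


P = Te * v = 81.5440 * 4.5200
P = 368.6 kW


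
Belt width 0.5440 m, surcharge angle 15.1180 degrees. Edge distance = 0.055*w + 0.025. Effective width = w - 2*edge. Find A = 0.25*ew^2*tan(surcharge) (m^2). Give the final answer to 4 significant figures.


edge = 0.055*0.5440 + 0.025 = 0.05492 m
ew = 0.5440 - 2*0.05492 = 0.43416 m
A = 0.25 * 0.43416^2 * tan(15.1180 deg)
A = 0.01273 m^2


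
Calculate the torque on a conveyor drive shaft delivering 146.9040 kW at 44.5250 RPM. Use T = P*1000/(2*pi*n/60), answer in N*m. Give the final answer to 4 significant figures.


omega = 2*pi*44.5250/60 = 4.66265 rad/s
T = 146.9040*1000 / 4.66265
T = 31510 N*m


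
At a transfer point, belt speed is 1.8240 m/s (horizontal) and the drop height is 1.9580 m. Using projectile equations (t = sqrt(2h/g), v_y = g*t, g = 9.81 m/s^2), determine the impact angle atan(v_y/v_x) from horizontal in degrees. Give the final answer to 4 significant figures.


t = sqrt(2*1.9580/9.81) = 0.63181 s
v_y = 9.81 * 0.63181 = 6.19806 m/s
angle = atan(6.19806 / 1.8240) = 73.60 deg


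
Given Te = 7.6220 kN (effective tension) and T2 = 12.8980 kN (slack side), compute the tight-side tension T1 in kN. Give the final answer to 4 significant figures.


T1 = Te + T2 = 7.6220 + 12.8980
T1 = 20.52 kN


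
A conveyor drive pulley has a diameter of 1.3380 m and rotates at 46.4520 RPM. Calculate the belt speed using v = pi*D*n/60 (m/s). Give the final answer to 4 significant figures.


v = pi * 1.3380 * 46.4520 / 60
v = 3.254 m/s


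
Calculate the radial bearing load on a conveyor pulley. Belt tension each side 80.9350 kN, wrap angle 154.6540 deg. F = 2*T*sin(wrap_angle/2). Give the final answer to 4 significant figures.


F = 2 * 80.9350 * sin(154.6540/2 deg)
F = 157.9 kN


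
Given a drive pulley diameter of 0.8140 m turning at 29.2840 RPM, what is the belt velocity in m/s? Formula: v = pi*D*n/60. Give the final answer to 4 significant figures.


v = pi * 0.8140 * 29.2840 / 60
v = 1.248 m/s


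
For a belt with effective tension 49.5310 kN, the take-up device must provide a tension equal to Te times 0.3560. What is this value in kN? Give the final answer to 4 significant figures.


T_tu = 49.5310 * 0.3560
T_tu = 17.63 kN


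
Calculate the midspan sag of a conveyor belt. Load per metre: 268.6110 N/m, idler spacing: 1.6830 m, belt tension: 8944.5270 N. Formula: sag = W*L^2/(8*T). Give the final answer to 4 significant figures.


sag = 268.6110 * 1.6830^2 / (8 * 8944.5270)
sag = 0.01063 m


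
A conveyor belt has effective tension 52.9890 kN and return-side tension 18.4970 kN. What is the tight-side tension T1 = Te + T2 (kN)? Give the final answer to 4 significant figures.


T1 = Te + T2 = 52.9890 + 18.4970
T1 = 71.49 kN


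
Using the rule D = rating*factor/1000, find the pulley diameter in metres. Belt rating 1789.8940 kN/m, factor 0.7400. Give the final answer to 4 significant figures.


D = 1789.8940 * 0.7400 / 1000
D = 1.325 m


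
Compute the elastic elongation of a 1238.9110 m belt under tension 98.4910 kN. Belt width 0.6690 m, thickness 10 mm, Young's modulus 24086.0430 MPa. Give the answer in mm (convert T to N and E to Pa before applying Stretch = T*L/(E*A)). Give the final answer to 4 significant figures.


A = 0.6690 * 0.01 = 0.00669 m^2
Stretch = 98.4910*1000 * 1238.9110 / (24086.0430e6 * 0.00669) * 1000
Stretch = 757.3 mm


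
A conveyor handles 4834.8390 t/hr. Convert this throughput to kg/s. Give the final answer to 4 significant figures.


m_dot = 4834.8390 * 1000 / 3600
m_dot = 1343 kg/s


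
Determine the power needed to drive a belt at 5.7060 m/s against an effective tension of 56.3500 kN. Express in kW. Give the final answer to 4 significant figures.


P = Te * v = 56.3500 * 5.7060
P = 321.5 kW


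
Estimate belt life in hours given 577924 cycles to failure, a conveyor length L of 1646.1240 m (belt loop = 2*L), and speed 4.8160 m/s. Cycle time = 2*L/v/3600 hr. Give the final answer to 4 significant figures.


cycle_time = 2 * 1646.1240 / 4.8160 / 3600 = 0.189891 hr
life = 577924 * 0.189891 = 109700 hours


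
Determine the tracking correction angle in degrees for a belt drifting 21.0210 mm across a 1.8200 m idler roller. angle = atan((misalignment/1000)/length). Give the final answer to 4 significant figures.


misalign_m = 21.0210 / 1000 = 0.021021 m
angle = atan(0.021021 / 1.8200)
angle = 0.6617 deg


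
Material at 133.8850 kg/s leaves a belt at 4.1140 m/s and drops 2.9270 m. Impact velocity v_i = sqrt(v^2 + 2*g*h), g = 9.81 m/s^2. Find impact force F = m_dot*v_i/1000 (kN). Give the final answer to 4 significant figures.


v_i = sqrt(4.1140^2 + 2*9.81*2.9270) = 8.6228 m/s
F = 133.8850 * 8.6228 / 1000
F = 1.154 kN


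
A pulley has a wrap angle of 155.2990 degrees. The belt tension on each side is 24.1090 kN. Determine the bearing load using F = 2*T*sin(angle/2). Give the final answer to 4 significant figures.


F = 2 * 24.1090 * sin(155.2990/2 deg)
F = 47.10 kN


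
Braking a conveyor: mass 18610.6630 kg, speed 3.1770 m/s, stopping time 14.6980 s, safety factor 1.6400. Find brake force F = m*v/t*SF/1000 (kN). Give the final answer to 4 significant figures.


F = 18610.6630 * 3.1770 / 14.6980 * 1.6400 / 1000
F = 6.597 kN


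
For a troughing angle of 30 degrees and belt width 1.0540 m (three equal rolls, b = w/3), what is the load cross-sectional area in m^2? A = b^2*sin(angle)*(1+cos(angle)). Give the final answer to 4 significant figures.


b = 1.0540/3 = 0.351333 m
A = 0.351333^2 * sin(30 deg) * (1 + cos(30 deg))
A = 0.1152 m^2


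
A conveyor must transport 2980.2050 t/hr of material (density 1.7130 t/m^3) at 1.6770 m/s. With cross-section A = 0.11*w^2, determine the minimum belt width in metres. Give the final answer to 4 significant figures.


A_req = 2980.2050 / (1.6770 * 1.7130 * 3600) = 0.288173 m^2
w = sqrt(0.288173 / 0.11)
w = 1.619 m


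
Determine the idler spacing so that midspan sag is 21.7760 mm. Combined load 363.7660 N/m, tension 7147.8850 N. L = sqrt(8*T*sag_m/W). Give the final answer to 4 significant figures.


sag = 21.7760/1000 = 0.021776 m
L = sqrt(8 * 7147.8850 * 0.021776 / 363.7660)
L = 1.850 m


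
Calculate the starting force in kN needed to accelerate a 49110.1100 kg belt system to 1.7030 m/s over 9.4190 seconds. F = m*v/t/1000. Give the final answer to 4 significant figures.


F = 49110.1100 * 1.7030 / 9.4190 / 1000
F = 8.879 kN


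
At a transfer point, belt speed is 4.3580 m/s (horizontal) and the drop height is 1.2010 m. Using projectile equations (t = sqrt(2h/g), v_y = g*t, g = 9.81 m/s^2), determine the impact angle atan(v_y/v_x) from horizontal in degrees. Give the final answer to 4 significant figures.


t = sqrt(2*1.2010/9.81) = 0.494825 s
v_y = 9.81 * 0.494825 = 4.85423 m/s
angle = atan(4.85423 / 4.3580) = 48.08 deg


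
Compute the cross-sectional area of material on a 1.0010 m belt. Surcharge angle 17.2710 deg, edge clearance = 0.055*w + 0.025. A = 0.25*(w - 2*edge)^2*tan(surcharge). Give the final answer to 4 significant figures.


edge = 0.055*1.0010 + 0.025 = 0.080055 m
ew = 1.0010 - 2*0.080055 = 0.84089 m
A = 0.25 * 0.84089^2 * tan(17.2710 deg)
A = 0.05496 m^2


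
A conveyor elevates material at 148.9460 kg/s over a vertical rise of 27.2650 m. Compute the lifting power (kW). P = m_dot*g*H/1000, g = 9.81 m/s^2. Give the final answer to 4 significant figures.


P = 148.9460 * 9.81 * 27.2650 / 1000
P = 39.84 kW


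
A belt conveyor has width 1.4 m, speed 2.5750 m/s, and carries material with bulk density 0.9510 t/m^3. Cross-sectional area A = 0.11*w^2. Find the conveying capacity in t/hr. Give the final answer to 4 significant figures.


A = 0.11 * 1.4^2 = 0.2156 m^2
C = 0.2156 * 2.5750 * 0.9510 * 3600
C = 1901 t/hr


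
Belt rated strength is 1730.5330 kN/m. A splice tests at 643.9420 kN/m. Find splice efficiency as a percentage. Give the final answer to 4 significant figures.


Eff = 643.9420 / 1730.5330 * 100
Eff = 37.21 %


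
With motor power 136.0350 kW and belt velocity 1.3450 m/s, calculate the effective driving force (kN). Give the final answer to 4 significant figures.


Te = P / v = 136.0350 / 1.3450
Te = 101.1 kN


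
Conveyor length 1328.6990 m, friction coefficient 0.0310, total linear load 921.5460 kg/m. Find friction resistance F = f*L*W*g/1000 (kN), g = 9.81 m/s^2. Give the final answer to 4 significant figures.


F = 0.0310 * 1328.6990 * 921.5460 * 9.81 / 1000
F = 372.4 kN


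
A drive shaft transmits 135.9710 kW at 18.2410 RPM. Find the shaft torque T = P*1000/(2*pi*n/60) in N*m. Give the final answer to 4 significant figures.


omega = 2*pi*18.2410/60 = 1.91019 rad/s
T = 135.9710*1000 / 1.91019
T = 71180 N*m


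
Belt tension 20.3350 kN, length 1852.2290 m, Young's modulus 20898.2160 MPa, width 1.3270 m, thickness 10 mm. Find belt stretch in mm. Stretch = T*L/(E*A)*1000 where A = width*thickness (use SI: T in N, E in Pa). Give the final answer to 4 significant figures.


A = 1.3270 * 0.01 = 0.01327 m^2
Stretch = 20.3350*1000 * 1852.2290 / (20898.2160e6 * 0.01327) * 1000
Stretch = 135.8 mm


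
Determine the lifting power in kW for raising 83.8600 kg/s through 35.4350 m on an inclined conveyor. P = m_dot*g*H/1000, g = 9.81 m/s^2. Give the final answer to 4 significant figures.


P = 83.8600 * 9.81 * 35.4350 / 1000
P = 29.15 kW


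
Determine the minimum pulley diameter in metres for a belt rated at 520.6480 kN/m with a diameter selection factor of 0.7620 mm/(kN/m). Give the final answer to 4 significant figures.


D = 520.6480 * 0.7620 / 1000
D = 0.3967 m


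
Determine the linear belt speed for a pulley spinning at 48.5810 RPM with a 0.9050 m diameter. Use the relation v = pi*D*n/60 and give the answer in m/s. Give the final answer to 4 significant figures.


v = pi * 0.9050 * 48.5810 / 60
v = 2.302 m/s
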